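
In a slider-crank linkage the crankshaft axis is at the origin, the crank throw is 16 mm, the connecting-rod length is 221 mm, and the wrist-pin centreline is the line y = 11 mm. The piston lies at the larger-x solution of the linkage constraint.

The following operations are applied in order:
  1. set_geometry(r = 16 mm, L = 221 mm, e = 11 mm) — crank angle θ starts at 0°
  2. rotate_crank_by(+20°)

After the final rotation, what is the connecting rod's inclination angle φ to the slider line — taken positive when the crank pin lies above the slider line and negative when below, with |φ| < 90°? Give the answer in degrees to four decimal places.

-1.4332

set_geometry: r = 16 mm, L = 221 mm, e = 11 mm; θ ← 0°
rotate_crank_by(+20°): θ ← 0° +20° = 20°
crank pin P = (r cos θ, r sin θ) = (15.035082, 5.472322)
h = r sin θ − e = 5.472322 − 11 = -5.527678
sin φ = h / L = -5.527678 / 221 = -0.02501212
φ = arcsin(-0.02501212) = -1.433238°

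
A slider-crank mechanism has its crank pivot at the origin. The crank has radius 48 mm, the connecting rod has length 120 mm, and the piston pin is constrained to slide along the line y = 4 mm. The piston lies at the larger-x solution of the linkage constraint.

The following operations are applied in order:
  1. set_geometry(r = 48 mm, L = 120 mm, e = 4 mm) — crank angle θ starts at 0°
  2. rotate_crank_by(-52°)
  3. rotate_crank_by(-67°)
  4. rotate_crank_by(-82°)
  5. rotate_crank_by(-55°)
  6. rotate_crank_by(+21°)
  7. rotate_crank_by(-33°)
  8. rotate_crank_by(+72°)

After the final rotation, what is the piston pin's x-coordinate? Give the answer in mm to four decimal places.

73.5039

set_geometry: r = 48 mm, L = 120 mm, e = 4 mm; θ ← 0°
rotate_crank_by(-52°): θ ← 0° -52° = -52°
rotate_crank_by(-67°): θ ← -52° -67° = -119°
rotate_crank_by(-82°): θ ← -119° -82° = -201°
rotate_crank_by(-55°): θ ← -201° -55° = -256°
rotate_crank_by(+21°): θ ← -256° +21° = -235°
rotate_crank_by(-33°): θ ← -235° -33° = -268°
rotate_crank_by(+72°): θ ← -268° +72° = -196°
crank pin P = (r cos θ, r sin θ) = (-46.140561, 13.230593)
h = r sin θ − e = 13.230593 − 4 = 9.230593
x = r cos θ + √(L² − h²) = -46.140561 + √(14400.0 − 85.2038) = -46.140561 + 119.644457 = 73.503896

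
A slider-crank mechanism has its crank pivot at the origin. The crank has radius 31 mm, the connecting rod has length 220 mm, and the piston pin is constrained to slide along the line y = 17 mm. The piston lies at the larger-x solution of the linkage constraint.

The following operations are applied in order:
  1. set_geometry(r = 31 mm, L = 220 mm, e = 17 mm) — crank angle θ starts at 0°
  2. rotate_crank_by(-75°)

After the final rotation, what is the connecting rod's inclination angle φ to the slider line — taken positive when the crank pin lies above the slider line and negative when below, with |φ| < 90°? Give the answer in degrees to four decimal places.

-12.3205

set_geometry: r = 31 mm, L = 220 mm, e = 17 mm; θ ← 0°
rotate_crank_by(-75°): θ ← 0° -75° = -75°
crank pin P = (r cos θ, r sin θ) = (8.023390, -29.943701)
h = r sin θ − e = -29.943701 − 17 = -46.943701
sin φ = h / L = -46.943701 / 220 = -0.21338046
φ = arcsin(-0.21338046) = -12.320530°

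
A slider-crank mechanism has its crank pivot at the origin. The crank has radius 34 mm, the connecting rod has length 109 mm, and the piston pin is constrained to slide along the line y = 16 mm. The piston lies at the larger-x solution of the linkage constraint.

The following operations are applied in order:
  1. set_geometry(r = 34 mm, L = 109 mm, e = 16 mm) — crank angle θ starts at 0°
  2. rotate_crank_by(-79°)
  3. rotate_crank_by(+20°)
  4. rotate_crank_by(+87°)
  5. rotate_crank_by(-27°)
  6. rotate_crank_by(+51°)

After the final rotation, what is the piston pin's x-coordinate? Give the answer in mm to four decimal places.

set_geometry: r = 34 mm, L = 109 mm, e = 16 mm; θ ← 0°
rotate_crank_by(-79°): θ ← 0° -79° = -79°
rotate_crank_by(+20°): θ ← -79° +20° = -59°
rotate_crank_by(+87°): θ ← -59° +87° = 28°
rotate_crank_by(-27°): θ ← 28° -27° = 1°
rotate_crank_by(+51°): θ ← 1° +51° = 52°
crank pin P = (r cos θ, r sin θ) = (20.932490, 26.792366)
h = r sin θ − e = 26.792366 − 16 = 10.792366
x = r cos θ + √(L² − h²) = 20.932490 + √(11881.0 − 116.4752) = 20.932490 + 108.464394 = 129.396885

129.3969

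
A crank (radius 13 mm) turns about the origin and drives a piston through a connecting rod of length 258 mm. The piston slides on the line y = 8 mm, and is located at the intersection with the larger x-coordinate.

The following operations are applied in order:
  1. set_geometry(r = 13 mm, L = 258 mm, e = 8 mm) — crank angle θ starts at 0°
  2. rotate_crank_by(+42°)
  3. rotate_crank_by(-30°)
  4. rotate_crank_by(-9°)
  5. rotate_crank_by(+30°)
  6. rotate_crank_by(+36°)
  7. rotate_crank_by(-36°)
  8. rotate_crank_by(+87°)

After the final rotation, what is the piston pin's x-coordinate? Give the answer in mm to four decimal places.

251.4794

set_geometry: r = 13 mm, L = 258 mm, e = 8 mm; θ ← 0°
rotate_crank_by(+42°): θ ← 0° +42° = 42°
rotate_crank_by(-30°): θ ← 42° -30° = 12°
rotate_crank_by(-9°): θ ← 12° -9° = 3°
rotate_crank_by(+30°): θ ← 3° +30° = 33°
rotate_crank_by(+36°): θ ← 33° +36° = 69°
rotate_crank_by(-36°): θ ← 69° -36° = 33°
rotate_crank_by(+87°): θ ← 33° +87° = 120°
crank pin P = (r cos θ, r sin θ) = (-6.500000, 11.258330)
h = r sin θ − e = 11.258330 − 8 = 3.258330
x = r cos θ + √(L² − h²) = -6.500000 + √(66564.0 − 10.6167) = -6.500000 + 257.979424 = 251.479424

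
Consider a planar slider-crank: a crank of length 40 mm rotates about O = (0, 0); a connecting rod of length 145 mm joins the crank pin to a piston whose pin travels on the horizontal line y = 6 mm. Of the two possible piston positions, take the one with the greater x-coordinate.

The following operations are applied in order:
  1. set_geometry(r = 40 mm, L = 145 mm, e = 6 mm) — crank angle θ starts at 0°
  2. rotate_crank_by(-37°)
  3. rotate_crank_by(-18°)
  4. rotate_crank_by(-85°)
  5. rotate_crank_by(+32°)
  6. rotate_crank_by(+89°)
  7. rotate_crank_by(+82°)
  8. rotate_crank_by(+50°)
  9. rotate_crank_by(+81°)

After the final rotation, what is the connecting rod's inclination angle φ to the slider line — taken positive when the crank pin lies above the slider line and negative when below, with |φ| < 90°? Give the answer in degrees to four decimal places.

-6.2067

set_geometry: r = 40 mm, L = 145 mm, e = 6 mm; θ ← 0°
rotate_crank_by(-37°): θ ← 0° -37° = -37°
rotate_crank_by(-18°): θ ← -37° -18° = -55°
rotate_crank_by(-85°): θ ← -55° -85° = -140°
rotate_crank_by(+32°): θ ← -140° +32° = -108°
rotate_crank_by(+89°): θ ← -108° +89° = -19°
rotate_crank_by(+82°): θ ← -19° +82° = 63°
rotate_crank_by(+50°): θ ← 63° +50° = 113°
rotate_crank_by(+81°): θ ← 113° +81° = 194°
crank pin P = (r cos θ, r sin θ) = (-38.811829, -9.676876)
h = r sin θ − e = -9.676876 − 6 = -15.676876
sin φ = h / L = -15.676876 / 145 = -0.10811638
φ = arcsin(-0.10811638) = -6.206745°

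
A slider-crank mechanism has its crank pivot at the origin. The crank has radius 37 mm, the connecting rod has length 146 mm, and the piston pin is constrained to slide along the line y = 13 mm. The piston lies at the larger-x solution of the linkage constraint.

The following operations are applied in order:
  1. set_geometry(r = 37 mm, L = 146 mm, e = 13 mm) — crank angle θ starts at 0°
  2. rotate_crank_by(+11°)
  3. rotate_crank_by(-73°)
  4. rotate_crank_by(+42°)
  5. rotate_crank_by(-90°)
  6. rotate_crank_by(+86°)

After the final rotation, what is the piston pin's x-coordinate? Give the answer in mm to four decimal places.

set_geometry: r = 37 mm, L = 146 mm, e = 13 mm; θ ← 0°
rotate_crank_by(+11°): θ ← 0° +11° = 11°
rotate_crank_by(-73°): θ ← 11° -73° = -62°
rotate_crank_by(+42°): θ ← -62° +42° = -20°
rotate_crank_by(-90°): θ ← -20° -90° = -110°
rotate_crank_by(+86°): θ ← -110° +86° = -24°
crank pin P = (r cos θ, r sin θ) = (33.801182, -15.049256)
h = r sin θ − e = -15.049256 − 13 = -28.049256
x = r cos θ + √(L² − h²) = 33.801182 + √(21316.0 − 786.7608) = 33.801182 + 143.280282 = 177.081464

177.0815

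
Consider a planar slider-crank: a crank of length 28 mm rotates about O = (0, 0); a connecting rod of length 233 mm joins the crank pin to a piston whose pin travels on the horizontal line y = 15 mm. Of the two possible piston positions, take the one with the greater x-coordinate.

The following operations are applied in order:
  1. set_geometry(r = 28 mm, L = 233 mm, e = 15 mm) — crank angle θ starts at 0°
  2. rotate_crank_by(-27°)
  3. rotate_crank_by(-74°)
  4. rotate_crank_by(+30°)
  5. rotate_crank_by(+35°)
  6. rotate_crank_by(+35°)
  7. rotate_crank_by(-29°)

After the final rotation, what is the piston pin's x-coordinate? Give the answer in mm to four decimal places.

255.4369

set_geometry: r = 28 mm, L = 233 mm, e = 15 mm; θ ← 0°
rotate_crank_by(-27°): θ ← 0° -27° = -27°
rotate_crank_by(-74°): θ ← -27° -74° = -101°
rotate_crank_by(+30°): θ ← -101° +30° = -71°
rotate_crank_by(+35°): θ ← -71° +35° = -36°
rotate_crank_by(+35°): θ ← -36° +35° = -1°
rotate_crank_by(-29°): θ ← -1° -29° = -30°
crank pin P = (r cos θ, r sin θ) = (24.248711, -14.000000)
h = r sin θ − e = -14.000000 − 15 = -29.000000
x = r cos θ + √(L² − h²) = 24.248711 + √(54289.0 − 841.0000) = 24.248711 + 231.188235 = 255.436946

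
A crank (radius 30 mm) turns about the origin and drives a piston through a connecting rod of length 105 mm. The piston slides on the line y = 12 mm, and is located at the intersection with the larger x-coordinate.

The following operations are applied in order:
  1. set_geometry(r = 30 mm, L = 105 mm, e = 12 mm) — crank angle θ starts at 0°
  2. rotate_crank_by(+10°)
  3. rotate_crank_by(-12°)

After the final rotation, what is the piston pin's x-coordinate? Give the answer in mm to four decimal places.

134.1680

set_geometry: r = 30 mm, L = 105 mm, e = 12 mm; θ ← 0°
rotate_crank_by(+10°): θ ← 0° +10° = 10°
rotate_crank_by(-12°): θ ← 10° -12° = -2°
crank pin P = (r cos θ, r sin θ) = (29.981725, -1.046985)
h = r sin θ − e = -1.046985 − 12 = -13.046985
x = r cos θ + √(L² − h²) = 29.981725 + √(11025.0 − 170.2238) = 29.981725 + 104.186257 = 134.167982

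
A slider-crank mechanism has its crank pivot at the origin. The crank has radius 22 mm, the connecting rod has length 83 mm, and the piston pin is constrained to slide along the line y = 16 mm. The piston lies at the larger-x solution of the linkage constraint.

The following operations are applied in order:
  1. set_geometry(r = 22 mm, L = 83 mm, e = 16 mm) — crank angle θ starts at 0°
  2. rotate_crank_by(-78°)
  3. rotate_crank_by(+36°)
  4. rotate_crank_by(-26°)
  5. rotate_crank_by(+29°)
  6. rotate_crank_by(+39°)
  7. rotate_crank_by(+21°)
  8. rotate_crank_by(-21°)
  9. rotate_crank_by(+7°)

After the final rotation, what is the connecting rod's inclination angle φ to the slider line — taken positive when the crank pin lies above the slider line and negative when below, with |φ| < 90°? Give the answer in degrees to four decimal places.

set_geometry: r = 22 mm, L = 83 mm, e = 16 mm; θ ← 0°
rotate_crank_by(-78°): θ ← 0° -78° = -78°
rotate_crank_by(+36°): θ ← -78° +36° = -42°
rotate_crank_by(-26°): θ ← -42° -26° = -68°
rotate_crank_by(+29°): θ ← -68° +29° = -39°
rotate_crank_by(+39°): θ ← -39° +39° = 0°
rotate_crank_by(+21°): θ ← 0° +21° = 21°
rotate_crank_by(-21°): θ ← 21° -21° = 0°
rotate_crank_by(+7°): θ ← 0° +7° = 7°
crank pin P = (r cos θ, r sin θ) = (21.836015, 2.681126)
h = r sin θ − e = 2.681126 − 16 = -13.318874
sin φ = h / L = -13.318874 / 83 = -0.16046837
φ = arcsin(-0.16046837) = -9.234083°

-9.2341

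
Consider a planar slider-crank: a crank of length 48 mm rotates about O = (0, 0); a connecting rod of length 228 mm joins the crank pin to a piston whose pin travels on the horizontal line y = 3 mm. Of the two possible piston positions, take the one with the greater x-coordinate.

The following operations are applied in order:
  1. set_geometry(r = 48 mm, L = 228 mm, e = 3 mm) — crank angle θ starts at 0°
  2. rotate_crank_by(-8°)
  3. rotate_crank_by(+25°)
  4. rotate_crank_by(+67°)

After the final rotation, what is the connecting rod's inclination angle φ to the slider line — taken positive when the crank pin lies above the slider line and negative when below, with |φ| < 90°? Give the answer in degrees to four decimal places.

11.3157

set_geometry: r = 48 mm, L = 228 mm, e = 3 mm; θ ← 0°
rotate_crank_by(-8°): θ ← 0° -8° = -8°
rotate_crank_by(+25°): θ ← -8° +25° = 17°
rotate_crank_by(+67°): θ ← 17° +67° = 84°
crank pin P = (r cos θ, r sin θ) = (5.017366, 47.737051)
h = r sin θ − e = 47.737051 − 3 = 44.737051
sin φ = h / L = 44.737051 / 228 = 0.19621514
φ = arcsin(0.19621514) = 11.315717°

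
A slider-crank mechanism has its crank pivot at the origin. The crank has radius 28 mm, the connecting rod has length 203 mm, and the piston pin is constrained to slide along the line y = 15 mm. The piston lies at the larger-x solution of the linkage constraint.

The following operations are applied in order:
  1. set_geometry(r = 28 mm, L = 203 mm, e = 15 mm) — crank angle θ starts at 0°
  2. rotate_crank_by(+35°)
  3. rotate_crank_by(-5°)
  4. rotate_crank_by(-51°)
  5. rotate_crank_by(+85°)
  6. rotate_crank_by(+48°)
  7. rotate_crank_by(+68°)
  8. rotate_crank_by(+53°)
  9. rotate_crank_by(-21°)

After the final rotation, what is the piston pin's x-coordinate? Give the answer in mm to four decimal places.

set_geometry: r = 28 mm, L = 203 mm, e = 15 mm; θ ← 0°
rotate_crank_by(+35°): θ ← 0° +35° = 35°
rotate_crank_by(-5°): θ ← 35° -5° = 30°
rotate_crank_by(-51°): θ ← 30° -51° = -21°
rotate_crank_by(+85°): θ ← -21° +85° = 64°
rotate_crank_by(+48°): θ ← 64° +48° = 112°
rotate_crank_by(+68°): θ ← 112° +68° = 180°
rotate_crank_by(+53°): θ ← 180° +53° = 233°
rotate_crank_by(-21°): θ ← 233° -21° = 212°
crank pin P = (r cos θ, r sin θ) = (-23.745347, -14.837739)
h = r sin θ − e = -14.837739 − 15 = -29.837739
x = r cos θ + √(L² − h²) = -23.745347 + √(41209.0 − 890.2907) = -23.745347 + 200.795192 = 177.049846

177.0498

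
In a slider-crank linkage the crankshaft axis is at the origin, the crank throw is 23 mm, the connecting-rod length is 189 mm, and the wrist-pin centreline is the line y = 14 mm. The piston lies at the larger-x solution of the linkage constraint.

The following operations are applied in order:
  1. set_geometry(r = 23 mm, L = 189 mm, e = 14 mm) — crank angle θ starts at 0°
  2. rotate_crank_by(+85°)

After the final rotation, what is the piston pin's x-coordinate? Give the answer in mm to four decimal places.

set_geometry: r = 23 mm, L = 189 mm, e = 14 mm; θ ← 0°
rotate_crank_by(+85°): θ ← 0° +85° = 85°
crank pin P = (r cos θ, r sin θ) = (2.004582, 22.912478)
h = r sin θ − e = 22.912478 − 14 = 8.912478
x = r cos θ + √(L² − h²) = 2.004582 + √(35721.0 − 79.4323) = 2.004582 + 188.789745 = 190.794327

190.7943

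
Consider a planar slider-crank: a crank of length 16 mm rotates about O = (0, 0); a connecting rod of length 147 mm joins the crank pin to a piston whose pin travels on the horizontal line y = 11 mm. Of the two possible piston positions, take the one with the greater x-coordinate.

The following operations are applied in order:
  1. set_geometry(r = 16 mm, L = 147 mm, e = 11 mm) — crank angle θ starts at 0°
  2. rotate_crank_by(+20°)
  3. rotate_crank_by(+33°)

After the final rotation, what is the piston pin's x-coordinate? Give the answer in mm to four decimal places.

156.6183

set_geometry: r = 16 mm, L = 147 mm, e = 11 mm; θ ← 0°
rotate_crank_by(+20°): θ ← 0° +20° = 20°
rotate_crank_by(+33°): θ ← 20° +33° = 53°
crank pin P = (r cos θ, r sin θ) = (9.629040, 12.778168)
h = r sin θ − e = 12.778168 − 11 = 1.778168
x = r cos θ + √(L² − h²) = 9.629040 + √(21609.0 − 3.1619) = 9.629040 + 146.989245 = 156.618285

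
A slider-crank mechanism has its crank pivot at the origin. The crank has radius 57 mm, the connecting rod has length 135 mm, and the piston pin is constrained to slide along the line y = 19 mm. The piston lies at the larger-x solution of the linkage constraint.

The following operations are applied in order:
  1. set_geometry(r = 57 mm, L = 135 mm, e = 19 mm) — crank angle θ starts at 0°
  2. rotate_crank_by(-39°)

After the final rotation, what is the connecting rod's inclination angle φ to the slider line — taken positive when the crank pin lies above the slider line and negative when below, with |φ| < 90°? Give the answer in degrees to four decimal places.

set_geometry: r = 57 mm, L = 135 mm, e = 19 mm; θ ← 0°
rotate_crank_by(-39°): θ ← 0° -39° = -39°
crank pin P = (r cos θ, r sin θ) = (44.297320, -35.871262)
h = r sin θ − e = -35.871262 − 19 = -54.871262
sin φ = h / L = -54.871262 / 135 = -0.40645379
φ = arcsin(-0.40645379) = -23.982262°

-23.9823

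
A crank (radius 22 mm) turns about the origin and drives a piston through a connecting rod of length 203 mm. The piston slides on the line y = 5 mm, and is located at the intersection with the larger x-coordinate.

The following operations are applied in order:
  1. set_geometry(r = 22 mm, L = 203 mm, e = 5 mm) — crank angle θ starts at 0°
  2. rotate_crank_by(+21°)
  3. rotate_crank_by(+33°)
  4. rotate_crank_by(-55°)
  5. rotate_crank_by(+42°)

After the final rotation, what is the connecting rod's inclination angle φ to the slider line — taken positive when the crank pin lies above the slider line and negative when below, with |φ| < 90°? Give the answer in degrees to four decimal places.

set_geometry: r = 22 mm, L = 203 mm, e = 5 mm; θ ← 0°
rotate_crank_by(+21°): θ ← 0° +21° = 21°
rotate_crank_by(+33°): θ ← 21° +33° = 54°
rotate_crank_by(-55°): θ ← 54° -55° = -1°
rotate_crank_by(+42°): θ ← -1° +42° = 41°
crank pin P = (r cos θ, r sin θ) = (16.603611, 14.433299)
h = r sin θ − e = 14.433299 − 5 = 9.433299
sin φ = h / L = 9.433299 / 203 = 0.04646945
φ = arcsin(0.04646945) = 2.663463°

2.6635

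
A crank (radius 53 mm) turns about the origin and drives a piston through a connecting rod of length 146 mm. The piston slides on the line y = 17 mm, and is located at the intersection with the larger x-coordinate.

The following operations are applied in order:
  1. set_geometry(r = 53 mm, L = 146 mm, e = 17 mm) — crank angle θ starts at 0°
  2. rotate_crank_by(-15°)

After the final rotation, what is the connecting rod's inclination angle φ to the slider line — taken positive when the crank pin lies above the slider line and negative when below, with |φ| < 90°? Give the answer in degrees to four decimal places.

-12.1454

set_geometry: r = 53 mm, L = 146 mm, e = 17 mm; θ ← 0°
rotate_crank_by(-15°): θ ← 0° -15° = -15°
crank pin P = (r cos θ, r sin θ) = (51.194069, -13.717409)
h = r sin θ − e = -13.717409 − 17 = -30.717409
sin φ = h / L = -30.717409 / 146 = -0.21039322
φ = arcsin(-0.21039322) = -12.145397°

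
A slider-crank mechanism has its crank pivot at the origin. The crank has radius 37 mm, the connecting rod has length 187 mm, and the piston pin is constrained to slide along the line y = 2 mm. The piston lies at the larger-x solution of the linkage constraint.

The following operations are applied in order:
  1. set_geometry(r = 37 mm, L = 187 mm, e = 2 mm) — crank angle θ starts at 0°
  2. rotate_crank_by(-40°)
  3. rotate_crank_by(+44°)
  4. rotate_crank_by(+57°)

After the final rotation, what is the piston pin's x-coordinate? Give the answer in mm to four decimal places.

set_geometry: r = 37 mm, L = 187 mm, e = 2 mm; θ ← 0°
rotate_crank_by(-40°): θ ← 0° -40° = -40°
rotate_crank_by(+44°): θ ← -40° +44° = 4°
rotate_crank_by(+57°): θ ← 4° +57° = 61°
crank pin P = (r cos θ, r sin θ) = (17.937956, 32.360929)
h = r sin θ − e = 32.360929 − 2 = 30.360929
x = r cos θ + √(L² − h²) = 17.937956 + √(34969.0 − 921.7860) = 17.937956 + 184.518872 = 202.456828

202.4568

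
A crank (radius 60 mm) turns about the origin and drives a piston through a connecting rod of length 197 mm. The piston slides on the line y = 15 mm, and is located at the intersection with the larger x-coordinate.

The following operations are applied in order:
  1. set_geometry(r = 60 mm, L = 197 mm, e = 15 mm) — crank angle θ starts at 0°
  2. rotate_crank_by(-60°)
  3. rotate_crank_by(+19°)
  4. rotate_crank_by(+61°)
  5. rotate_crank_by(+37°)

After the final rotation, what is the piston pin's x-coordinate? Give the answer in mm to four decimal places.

set_geometry: r = 60 mm, L = 197 mm, e = 15 mm; θ ← 0°
rotate_crank_by(-60°): θ ← 0° -60° = -60°
rotate_crank_by(+19°): θ ← -60° +19° = -41°
rotate_crank_by(+61°): θ ← -41° +61° = 20°
rotate_crank_by(+37°): θ ← 20° +37° = 57°
crank pin P = (r cos θ, r sin θ) = (32.678342, 50.320234)
h = r sin θ − e = 50.320234 − 15 = 35.320234
x = r cos θ + √(L² − h²) = 32.678342 + √(38809.0 − 1247.5189) = 32.678342 + 193.807846 = 226.486188

226.4862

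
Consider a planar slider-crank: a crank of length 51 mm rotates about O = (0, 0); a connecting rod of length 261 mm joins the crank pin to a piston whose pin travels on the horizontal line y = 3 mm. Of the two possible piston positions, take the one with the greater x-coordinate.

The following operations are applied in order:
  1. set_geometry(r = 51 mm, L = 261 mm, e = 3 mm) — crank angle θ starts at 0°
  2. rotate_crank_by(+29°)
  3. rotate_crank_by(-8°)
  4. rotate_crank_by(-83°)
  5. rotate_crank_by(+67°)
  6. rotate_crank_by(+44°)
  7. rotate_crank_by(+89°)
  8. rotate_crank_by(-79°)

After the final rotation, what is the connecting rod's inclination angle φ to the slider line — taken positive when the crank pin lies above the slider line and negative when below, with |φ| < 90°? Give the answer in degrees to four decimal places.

set_geometry: r = 51 mm, L = 261 mm, e = 3 mm; θ ← 0°
rotate_crank_by(+29°): θ ← 0° +29° = 29°
rotate_crank_by(-8°): θ ← 29° -8° = 21°
rotate_crank_by(-83°): θ ← 21° -83° = -62°
rotate_crank_by(+67°): θ ← -62° +67° = 5°
rotate_crank_by(+44°): θ ← 5° +44° = 49°
rotate_crank_by(+89°): θ ← 49° +89° = 138°
rotate_crank_by(-79°): θ ← 138° -79° = 59°
crank pin P = (r cos θ, r sin θ) = (26.266942, 43.715532)
h = r sin θ − e = 43.715532 − 3 = 40.715532
sin φ = h / L = 40.715532 / 261 = 0.15599821
φ = arcsin(0.15599821) = 8.974694°

8.9747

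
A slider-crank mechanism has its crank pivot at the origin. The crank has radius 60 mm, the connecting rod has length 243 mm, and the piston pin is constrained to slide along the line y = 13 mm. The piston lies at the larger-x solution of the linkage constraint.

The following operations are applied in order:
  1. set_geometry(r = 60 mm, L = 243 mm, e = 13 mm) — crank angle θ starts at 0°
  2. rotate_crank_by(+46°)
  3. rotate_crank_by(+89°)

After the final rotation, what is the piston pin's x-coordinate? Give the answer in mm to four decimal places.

198.7853

set_geometry: r = 60 mm, L = 243 mm, e = 13 mm; θ ← 0°
rotate_crank_by(+46°): θ ← 0° +46° = 46°
rotate_crank_by(+89°): θ ← 46° +89° = 135°
crank pin P = (r cos θ, r sin θ) = (-42.426407, 42.426407)
h = r sin θ − e = 42.426407 − 13 = 29.426407
x = r cos θ + √(L² − h²) = -42.426407 + √(59049.0 − 865.9134) = -42.426407 + 241.211705 = 198.785298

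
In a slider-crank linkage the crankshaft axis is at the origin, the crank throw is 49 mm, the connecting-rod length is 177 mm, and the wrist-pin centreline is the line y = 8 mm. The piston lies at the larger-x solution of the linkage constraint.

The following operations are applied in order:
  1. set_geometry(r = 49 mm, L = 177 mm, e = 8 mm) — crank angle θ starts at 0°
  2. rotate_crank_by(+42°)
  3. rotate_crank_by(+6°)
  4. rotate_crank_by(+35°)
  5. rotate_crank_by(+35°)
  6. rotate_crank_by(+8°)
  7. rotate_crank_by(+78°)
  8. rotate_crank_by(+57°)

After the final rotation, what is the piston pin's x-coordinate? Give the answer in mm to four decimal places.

set_geometry: r = 49 mm, L = 177 mm, e = 8 mm; θ ← 0°
rotate_crank_by(+42°): θ ← 0° +42° = 42°
rotate_crank_by(+6°): θ ← 42° +6° = 48°
rotate_crank_by(+35°): θ ← 48° +35° = 83°
rotate_crank_by(+35°): θ ← 83° +35° = 118°
rotate_crank_by(+8°): θ ← 118° +8° = 126°
rotate_crank_by(+78°): θ ← 126° +78° = 204°
rotate_crank_by(+57°): θ ← 204° +57° = 261°
crank pin P = (r cos θ, r sin θ) = (-7.665289, -48.396729)
h = r sin θ − e = -48.396729 − 8 = -56.396729
x = r cos θ + √(L² − h²) = -7.665289 + √(31329.0 − 3180.5910) = -7.665289 + 167.774876 = 160.109587

160.1096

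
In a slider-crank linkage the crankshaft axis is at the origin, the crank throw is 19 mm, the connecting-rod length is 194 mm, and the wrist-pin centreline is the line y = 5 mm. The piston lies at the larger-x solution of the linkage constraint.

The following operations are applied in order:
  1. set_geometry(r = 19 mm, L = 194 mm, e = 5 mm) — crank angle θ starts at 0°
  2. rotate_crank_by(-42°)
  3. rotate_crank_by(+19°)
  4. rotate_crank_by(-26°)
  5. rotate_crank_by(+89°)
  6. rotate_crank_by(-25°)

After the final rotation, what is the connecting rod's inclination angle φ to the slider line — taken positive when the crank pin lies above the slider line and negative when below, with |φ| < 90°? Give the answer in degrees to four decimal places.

set_geometry: r = 19 mm, L = 194 mm, e = 5 mm; θ ← 0°
rotate_crank_by(-42°): θ ← 0° -42° = -42°
rotate_crank_by(+19°): θ ← -42° +19° = -23°
rotate_crank_by(-26°): θ ← -23° -26° = -49°
rotate_crank_by(+89°): θ ← -49° +89° = 40°
rotate_crank_by(-25°): θ ← 40° -25° = 15°
crank pin P = (r cos θ, r sin θ) = (18.352591, 4.917562)
h = r sin θ − e = 4.917562 − 5 = -0.082438
sin φ = h / L = -0.082438 / 194 = -0.00042494
φ = arcsin(-0.00042494) = -0.024347°

-0.0243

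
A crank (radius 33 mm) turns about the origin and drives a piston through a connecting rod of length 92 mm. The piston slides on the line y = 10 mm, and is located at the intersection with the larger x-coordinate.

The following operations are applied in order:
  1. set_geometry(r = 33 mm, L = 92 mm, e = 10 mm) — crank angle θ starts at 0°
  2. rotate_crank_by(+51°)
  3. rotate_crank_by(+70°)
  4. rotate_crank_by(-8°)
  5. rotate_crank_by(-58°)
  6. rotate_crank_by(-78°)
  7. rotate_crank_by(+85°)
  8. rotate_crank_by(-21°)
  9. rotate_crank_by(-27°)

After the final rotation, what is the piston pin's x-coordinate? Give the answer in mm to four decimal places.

123.9977

set_geometry: r = 33 mm, L = 92 mm, e = 10 mm; θ ← 0°
rotate_crank_by(+51°): θ ← 0° +51° = 51°
rotate_crank_by(+70°): θ ← 51° +70° = 121°
rotate_crank_by(-8°): θ ← 121° -8° = 113°
rotate_crank_by(-58°): θ ← 113° -58° = 55°
rotate_crank_by(-78°): θ ← 55° -78° = -23°
rotate_crank_by(+85°): θ ← -23° +85° = 62°
rotate_crank_by(-21°): θ ← 62° -21° = 41°
rotate_crank_by(-27°): θ ← 41° -27° = 14°
crank pin P = (r cos θ, r sin θ) = (32.019759, 7.983423)
h = r sin θ − e = 7.983423 − 10 = -2.016577
x = r cos θ + √(L² − h²) = 32.019759 + √(8464.0 − 4.0666) = 32.019759 + 91.977896 = 123.997655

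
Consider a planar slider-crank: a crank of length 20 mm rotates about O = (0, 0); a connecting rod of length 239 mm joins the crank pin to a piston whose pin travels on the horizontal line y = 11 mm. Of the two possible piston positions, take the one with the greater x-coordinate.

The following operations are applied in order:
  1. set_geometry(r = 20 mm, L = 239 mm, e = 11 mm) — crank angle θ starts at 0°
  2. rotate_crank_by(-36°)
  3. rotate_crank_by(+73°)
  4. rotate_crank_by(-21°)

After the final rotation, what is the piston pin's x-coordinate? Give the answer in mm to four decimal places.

set_geometry: r = 20 mm, L = 239 mm, e = 11 mm; θ ← 0°
rotate_crank_by(-36°): θ ← 0° -36° = -36°
rotate_crank_by(+73°): θ ← -36° +73° = 37°
rotate_crank_by(-21°): θ ← 37° -21° = 16°
crank pin P = (r cos θ, r sin θ) = (19.225234, 5.512747)
h = r sin θ − e = 5.512747 − 11 = -5.487253
x = r cos θ + √(L² − h²) = 19.225234 + √(57121.0 − 30.1099) = 19.225234 + 238.937000 = 258.162234

258.1622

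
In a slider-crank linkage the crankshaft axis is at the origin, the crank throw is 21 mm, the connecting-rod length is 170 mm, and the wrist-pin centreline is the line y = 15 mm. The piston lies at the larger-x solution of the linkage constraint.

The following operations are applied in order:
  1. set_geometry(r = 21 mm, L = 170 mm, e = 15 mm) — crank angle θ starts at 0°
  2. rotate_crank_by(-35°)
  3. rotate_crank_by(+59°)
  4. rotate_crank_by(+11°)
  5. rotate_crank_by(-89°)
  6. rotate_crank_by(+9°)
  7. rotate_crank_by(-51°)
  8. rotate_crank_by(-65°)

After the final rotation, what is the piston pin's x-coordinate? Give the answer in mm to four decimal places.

set_geometry: r = 21 mm, L = 170 mm, e = 15 mm; θ ← 0°
rotate_crank_by(-35°): θ ← 0° -35° = -35°
rotate_crank_by(+59°): θ ← -35° +59° = 24°
rotate_crank_by(+11°): θ ← 24° +11° = 35°
rotate_crank_by(-89°): θ ← 35° -89° = -54°
rotate_crank_by(+9°): θ ← -54° +9° = -45°
rotate_crank_by(-51°): θ ← -45° -51° = -96°
rotate_crank_by(-65°): θ ← -96° -65° = -161°
crank pin P = (r cos θ, r sin θ) = (-19.855890, -6.836931)
h = r sin θ − e = -6.836931 − 15 = -21.836931
x = r cos θ + √(L² − h²) = -19.855890 + √(28900.0 − 476.8516) = -19.855890 + 168.591662 = 148.735772

148.7358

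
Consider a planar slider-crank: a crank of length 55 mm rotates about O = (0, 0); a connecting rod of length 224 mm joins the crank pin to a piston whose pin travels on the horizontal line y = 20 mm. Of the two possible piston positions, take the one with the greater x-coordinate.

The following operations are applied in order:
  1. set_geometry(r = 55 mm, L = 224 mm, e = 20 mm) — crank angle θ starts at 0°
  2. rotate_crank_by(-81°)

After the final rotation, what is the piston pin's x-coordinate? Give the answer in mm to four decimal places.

219.9144

set_geometry: r = 55 mm, L = 224 mm, e = 20 mm; θ ← 0°
rotate_crank_by(-81°): θ ← 0° -81° = -81°
crank pin P = (r cos θ, r sin θ) = (8.603896, -54.322859)
h = r sin θ − e = -54.322859 − 20 = -74.322859
x = r cos θ + √(L² − h²) = 8.603896 + √(50176.0 − 5523.8873) = 8.603896 + 211.310465 = 219.914361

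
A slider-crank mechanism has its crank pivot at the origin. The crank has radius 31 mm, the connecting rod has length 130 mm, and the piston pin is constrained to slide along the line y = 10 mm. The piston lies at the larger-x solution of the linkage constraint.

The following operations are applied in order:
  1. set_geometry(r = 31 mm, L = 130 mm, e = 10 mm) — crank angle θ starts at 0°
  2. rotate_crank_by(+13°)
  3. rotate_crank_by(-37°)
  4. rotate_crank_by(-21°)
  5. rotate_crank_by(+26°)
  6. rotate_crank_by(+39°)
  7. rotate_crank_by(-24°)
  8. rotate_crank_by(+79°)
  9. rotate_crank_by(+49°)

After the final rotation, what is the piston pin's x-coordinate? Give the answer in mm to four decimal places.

111.7135

set_geometry: r = 31 mm, L = 130 mm, e = 10 mm; θ ← 0°
rotate_crank_by(+13°): θ ← 0° +13° = 13°
rotate_crank_by(-37°): θ ← 13° -37° = -24°
rotate_crank_by(-21°): θ ← -24° -21° = -45°
rotate_crank_by(+26°): θ ← -45° +26° = -19°
rotate_crank_by(+39°): θ ← -19° +39° = 20°
rotate_crank_by(-24°): θ ← 20° -24° = -4°
rotate_crank_by(+79°): θ ← -4° +79° = 75°
rotate_crank_by(+49°): θ ← 75° +49° = 124°
crank pin P = (r cos θ, r sin θ) = (-17.334980, 25.700165)
h = r sin θ − e = 25.700165 − 10 = 15.700165
x = r cos θ + √(L² − h²) = -17.334980 + √(16900.0 − 246.4952) = -17.334980 + 129.048459 = 111.713479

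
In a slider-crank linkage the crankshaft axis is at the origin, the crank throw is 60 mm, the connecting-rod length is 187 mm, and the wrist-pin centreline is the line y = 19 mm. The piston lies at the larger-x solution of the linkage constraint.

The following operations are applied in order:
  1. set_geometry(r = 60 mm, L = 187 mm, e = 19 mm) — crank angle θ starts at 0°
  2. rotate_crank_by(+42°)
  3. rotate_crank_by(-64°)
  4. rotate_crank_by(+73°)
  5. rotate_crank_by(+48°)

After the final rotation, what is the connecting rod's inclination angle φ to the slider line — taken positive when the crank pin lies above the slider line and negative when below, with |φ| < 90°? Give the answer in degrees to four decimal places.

12.4332

set_geometry: r = 60 mm, L = 187 mm, e = 19 mm; θ ← 0°
rotate_crank_by(+42°): θ ← 0° +42° = 42°
rotate_crank_by(-64°): θ ← 42° -64° = -22°
rotate_crank_by(+73°): θ ← -22° +73° = 51°
rotate_crank_by(+48°): θ ← 51° +48° = 99°
crank pin P = (r cos θ, r sin θ) = (-9.386068, 59.261300)
h = r sin θ − e = 59.261300 − 19 = 40.261300
sin φ = h / L = 40.261300 / 187 = 0.21530107
φ = arcsin(0.21530107) = 12.433191°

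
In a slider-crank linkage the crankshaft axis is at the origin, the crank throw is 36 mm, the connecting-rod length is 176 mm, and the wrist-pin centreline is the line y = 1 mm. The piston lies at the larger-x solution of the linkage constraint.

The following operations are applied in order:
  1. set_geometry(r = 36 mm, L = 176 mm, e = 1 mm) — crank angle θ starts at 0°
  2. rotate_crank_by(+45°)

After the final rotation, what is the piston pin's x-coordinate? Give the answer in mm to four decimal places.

199.7484

set_geometry: r = 36 mm, L = 176 mm, e = 1 mm; θ ← 0°
rotate_crank_by(+45°): θ ← 0° +45° = 45°
crank pin P = (r cos θ, r sin θ) = (25.455844, 25.455844)
h = r sin θ − e = 25.455844 − 1 = 24.455844
x = r cos θ + √(L² − h²) = 25.455844 + √(30976.0 − 598.0883) = 25.455844 + 174.292604 = 199.748448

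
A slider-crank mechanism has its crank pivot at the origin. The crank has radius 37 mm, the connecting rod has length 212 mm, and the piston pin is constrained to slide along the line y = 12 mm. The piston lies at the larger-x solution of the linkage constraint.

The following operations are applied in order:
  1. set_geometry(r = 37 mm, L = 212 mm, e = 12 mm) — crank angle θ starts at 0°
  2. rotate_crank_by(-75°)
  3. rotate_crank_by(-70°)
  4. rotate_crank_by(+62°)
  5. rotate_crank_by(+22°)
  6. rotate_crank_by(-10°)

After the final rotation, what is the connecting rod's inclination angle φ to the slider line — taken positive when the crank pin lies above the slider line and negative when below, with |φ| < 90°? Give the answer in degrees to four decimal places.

set_geometry: r = 37 mm, L = 212 mm, e = 12 mm; θ ← 0°
rotate_crank_by(-75°): θ ← 0° -75° = -75°
rotate_crank_by(-70°): θ ← -75° -70° = -145°
rotate_crank_by(+62°): θ ← -145° +62° = -83°
rotate_crank_by(+22°): θ ← -83° +22° = -61°
rotate_crank_by(-10°): θ ← -61° -10° = -71°
crank pin P = (r cos θ, r sin θ) = (12.046022, -34.984187)
h = r sin θ − e = -34.984187 − 12 = -46.984187
sin φ = h / L = -46.984187 / 212 = -0.22162352
φ = arcsin(-0.22162352) = -12.804408°

-12.8044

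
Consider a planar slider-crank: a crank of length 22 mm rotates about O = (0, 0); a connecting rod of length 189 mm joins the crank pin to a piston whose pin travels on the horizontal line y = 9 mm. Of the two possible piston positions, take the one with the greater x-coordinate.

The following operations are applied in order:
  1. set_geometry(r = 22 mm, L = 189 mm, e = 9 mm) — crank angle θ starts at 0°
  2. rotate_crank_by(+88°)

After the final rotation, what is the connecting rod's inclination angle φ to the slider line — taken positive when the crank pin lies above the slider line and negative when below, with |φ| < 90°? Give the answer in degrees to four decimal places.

set_geometry: r = 22 mm, L = 189 mm, e = 9 mm; θ ← 0°
rotate_crank_by(+88°): θ ← 0° +88° = 88°
crank pin P = (r cos θ, r sin θ) = (0.767789, 21.986598)
h = r sin θ − e = 21.986598 − 9 = 12.986598
sin φ = h / L = 12.986598 / 189 = 0.06871216
φ = arcsin(0.06871216) = 3.940021°

3.9400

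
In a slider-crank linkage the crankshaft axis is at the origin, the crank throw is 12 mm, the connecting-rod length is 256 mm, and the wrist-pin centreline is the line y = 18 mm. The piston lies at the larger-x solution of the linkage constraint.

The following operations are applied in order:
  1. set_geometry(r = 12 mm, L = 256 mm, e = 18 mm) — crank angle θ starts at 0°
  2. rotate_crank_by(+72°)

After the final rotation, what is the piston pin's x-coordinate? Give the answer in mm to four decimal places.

set_geometry: r = 12 mm, L = 256 mm, e = 18 mm; θ ← 0°
rotate_crank_by(+72°): θ ← 0° +72° = 72°
crank pin P = (r cos θ, r sin θ) = (3.708204, 11.412678)
h = r sin θ − e = 11.412678 − 18 = -6.587322
x = r cos θ + √(L² − h²) = 3.708204 + √(65536.0 − 43.3928) = 3.708204 + 255.915234 = 259.623438

259.6234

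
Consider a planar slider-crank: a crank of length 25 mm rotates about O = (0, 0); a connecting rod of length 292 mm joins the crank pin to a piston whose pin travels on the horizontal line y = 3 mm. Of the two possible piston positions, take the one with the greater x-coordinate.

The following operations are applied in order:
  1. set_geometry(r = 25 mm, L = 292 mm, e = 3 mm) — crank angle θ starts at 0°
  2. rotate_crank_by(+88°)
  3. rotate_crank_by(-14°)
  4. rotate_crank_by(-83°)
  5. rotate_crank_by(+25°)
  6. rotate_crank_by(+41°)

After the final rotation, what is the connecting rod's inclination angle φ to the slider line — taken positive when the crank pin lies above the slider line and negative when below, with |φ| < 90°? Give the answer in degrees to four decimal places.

set_geometry: r = 25 mm, L = 292 mm, e = 3 mm; θ ← 0°
rotate_crank_by(+88°): θ ← 0° +88° = 88°
rotate_crank_by(-14°): θ ← 88° -14° = 74°
rotate_crank_by(-83°): θ ← 74° -83° = -9°
rotate_crank_by(+25°): θ ← -9° +25° = 16°
rotate_crank_by(+41°): θ ← 16° +41° = 57°
crank pin P = (r cos θ, r sin θ) = (13.615976, 20.966764)
h = r sin θ − e = 20.966764 − 3 = 17.966764
sin φ = h / L = 17.966764 / 292 = 0.06153001
φ = arcsin(0.06153001) = 3.527638°

3.5276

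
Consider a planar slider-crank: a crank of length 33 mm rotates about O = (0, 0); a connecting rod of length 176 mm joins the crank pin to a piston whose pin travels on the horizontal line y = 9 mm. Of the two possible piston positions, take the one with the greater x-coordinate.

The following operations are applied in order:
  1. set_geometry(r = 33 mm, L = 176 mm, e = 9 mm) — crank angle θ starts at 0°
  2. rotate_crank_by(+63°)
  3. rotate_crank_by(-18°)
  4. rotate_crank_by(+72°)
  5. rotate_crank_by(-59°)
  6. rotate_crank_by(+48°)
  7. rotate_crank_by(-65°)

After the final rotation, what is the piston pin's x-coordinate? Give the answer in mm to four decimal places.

set_geometry: r = 33 mm, L = 176 mm, e = 9 mm; θ ← 0°
rotate_crank_by(+63°): θ ← 0° +63° = 63°
rotate_crank_by(-18°): θ ← 63° -18° = 45°
rotate_crank_by(+72°): θ ← 45° +72° = 117°
rotate_crank_by(-59°): θ ← 117° -59° = 58°
rotate_crank_by(+48°): θ ← 58° +48° = 106°
rotate_crank_by(-65°): θ ← 106° -65° = 41°
crank pin P = (r cos θ, r sin θ) = (24.905416, 21.649948)
h = r sin θ − e = 21.649948 − 9 = 12.649948
x = r cos θ + √(L² − h²) = 24.905416 + √(30976.0 − 160.0212) = 24.905416 + 175.544806 = 200.450222

200.4502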